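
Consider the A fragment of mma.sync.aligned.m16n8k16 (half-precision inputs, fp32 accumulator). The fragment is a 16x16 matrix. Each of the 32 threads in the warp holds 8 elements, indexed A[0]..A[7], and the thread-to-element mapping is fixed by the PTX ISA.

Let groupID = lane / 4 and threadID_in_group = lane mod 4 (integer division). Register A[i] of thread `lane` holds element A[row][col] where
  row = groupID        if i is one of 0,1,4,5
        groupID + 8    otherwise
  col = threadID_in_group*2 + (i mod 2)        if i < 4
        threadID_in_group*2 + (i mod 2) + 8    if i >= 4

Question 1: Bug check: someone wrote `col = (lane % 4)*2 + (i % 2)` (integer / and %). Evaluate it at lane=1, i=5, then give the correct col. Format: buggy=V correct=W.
buggy=3 correct=11

`(lane % 4)*2 + (i % 2)`[1,5]=>3
lane 1=>1/4=0, 1 mod 4=1
i=5  r:0+0=>0  c:2·1+1+8=>11
col: 3 vs 11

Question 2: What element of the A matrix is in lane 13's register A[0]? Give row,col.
3,2

L=13->g=13>>2=3, t=13&3=1
[0]->row 3+0=3  col 1·2+0+0=2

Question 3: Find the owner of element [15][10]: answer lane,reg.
29,6

r:15=>grp=7,rB=1  c:10=>cB=1,tig=1,lo=0
L=7*4+1=29  i=1*4+1*2+0=6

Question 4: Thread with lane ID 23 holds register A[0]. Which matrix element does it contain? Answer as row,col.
5,6

lane 23->23/4=5, 23 mod 4=3
i=0  r:5+0->5  c:2·3+0+0->6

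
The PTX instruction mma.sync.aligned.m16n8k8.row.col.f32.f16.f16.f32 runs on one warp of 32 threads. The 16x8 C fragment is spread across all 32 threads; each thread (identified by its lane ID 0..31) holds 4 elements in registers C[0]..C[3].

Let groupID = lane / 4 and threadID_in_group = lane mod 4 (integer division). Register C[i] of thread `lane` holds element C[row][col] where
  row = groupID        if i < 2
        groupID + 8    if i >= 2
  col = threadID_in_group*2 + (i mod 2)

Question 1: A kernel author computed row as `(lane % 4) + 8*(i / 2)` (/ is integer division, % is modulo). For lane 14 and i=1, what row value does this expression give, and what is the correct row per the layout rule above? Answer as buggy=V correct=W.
`(lane % 4) + 8*(i / 2)`[14,1]->2
14: gid=3,tid=2
[1] (3+0,2*2+1) = (3,5)
row: 2 vs 3

buggy=2 correct=3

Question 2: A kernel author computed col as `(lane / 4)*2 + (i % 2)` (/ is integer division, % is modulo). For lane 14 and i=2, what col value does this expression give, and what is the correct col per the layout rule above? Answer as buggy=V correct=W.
`(lane / 4)*2 + (i % 2)`[14,2]→6
14: G=3,T=2
[2] (3+8,2*2+0) = (11,4)
col: 6 vs 4

buggy=6 correct=4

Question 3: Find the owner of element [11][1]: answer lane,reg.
12,3

r:11=>grp=3,rB=1  c:1=>tig=0,lo=1
L=3*4+0=12  i=1*2+1=3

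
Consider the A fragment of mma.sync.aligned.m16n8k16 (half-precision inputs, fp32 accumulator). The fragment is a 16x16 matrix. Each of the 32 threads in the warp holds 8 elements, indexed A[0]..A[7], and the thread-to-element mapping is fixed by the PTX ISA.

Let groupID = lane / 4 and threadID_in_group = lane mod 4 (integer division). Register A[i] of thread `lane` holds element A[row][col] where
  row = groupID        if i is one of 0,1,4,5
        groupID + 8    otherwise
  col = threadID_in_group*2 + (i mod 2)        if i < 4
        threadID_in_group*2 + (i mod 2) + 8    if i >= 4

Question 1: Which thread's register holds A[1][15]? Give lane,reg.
7,5

r=1->g=1,rb=0  c=15->cb=1,t=3,b0=1
L=1*4+3=7  i=1*4+0*2+1=5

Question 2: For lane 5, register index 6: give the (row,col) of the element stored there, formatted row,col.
9,10

lane 5: gr=1 (5/4), th=1 (5%4)
i=6: r=1+8=9, c=1*2+0+8=10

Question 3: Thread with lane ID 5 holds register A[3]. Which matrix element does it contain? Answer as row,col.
5: g=1,t=1
[3] (1+8,1*2+1+0) = (9,3)

9,3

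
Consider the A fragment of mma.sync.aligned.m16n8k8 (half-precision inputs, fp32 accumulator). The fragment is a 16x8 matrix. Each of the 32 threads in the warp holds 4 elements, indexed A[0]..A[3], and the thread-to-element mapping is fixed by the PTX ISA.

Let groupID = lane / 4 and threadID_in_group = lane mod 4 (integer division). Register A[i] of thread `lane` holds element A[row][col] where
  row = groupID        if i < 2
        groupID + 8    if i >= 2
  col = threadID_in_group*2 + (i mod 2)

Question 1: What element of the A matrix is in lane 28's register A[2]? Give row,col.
15,0

L=28->g=28>>2=7, t=28&3=0
[2]->row 7+8=15  col 0·2+0=0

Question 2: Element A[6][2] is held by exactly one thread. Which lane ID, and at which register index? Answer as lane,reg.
25,0

r:6=>grp=6,rB=0  c:2=>tig=1,lo=0
L=6*4+1=25  i=0*2+0=0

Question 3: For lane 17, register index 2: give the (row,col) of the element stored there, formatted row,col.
12,2

lane 17: grp=4 (17/4), tig=1 (17%4)
i=2: r=4+8=12, c=1*2+0=2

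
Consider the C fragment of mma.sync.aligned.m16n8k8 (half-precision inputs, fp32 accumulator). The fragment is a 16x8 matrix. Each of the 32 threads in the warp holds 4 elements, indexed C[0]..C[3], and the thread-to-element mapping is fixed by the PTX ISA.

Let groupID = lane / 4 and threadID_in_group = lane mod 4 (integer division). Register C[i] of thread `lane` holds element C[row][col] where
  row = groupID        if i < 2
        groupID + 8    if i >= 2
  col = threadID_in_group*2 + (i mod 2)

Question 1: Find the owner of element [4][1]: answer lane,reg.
16,1

r=4->g=4,rb=0  c=1->t=0,b0=1
L=4*4+0=16  i=0*2+1=1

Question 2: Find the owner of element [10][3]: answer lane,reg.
9,3

r=10⇒gr=2,Rb=1  c=3⇒th=1,odd=1
L=2*4+1=9  i=1*2+1=3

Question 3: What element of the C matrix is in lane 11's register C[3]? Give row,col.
lane 11->11/4=2, 11 mod 4=3
i=3  r:2+8->10  c:2·3+1->7

10,7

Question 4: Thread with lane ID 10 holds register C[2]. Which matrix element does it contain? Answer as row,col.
10,4

lane 10→10/4=2, 10 mod 4=2
i=2  r:2+8→10  c:2·2+0→4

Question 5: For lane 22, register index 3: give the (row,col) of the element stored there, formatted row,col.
13,5

lane 22→22/4=5, 22 mod 4=2
i=3  r:5+8→13  c:2·2+1→5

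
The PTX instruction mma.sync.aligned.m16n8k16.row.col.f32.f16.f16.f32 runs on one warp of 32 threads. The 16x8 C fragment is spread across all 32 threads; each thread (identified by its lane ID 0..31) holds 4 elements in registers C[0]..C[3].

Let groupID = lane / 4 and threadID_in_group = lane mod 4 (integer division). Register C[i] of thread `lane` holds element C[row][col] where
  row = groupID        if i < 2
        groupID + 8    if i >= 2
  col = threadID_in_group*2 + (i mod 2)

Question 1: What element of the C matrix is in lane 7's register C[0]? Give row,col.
1,6

lane 7: gid=1 (7/4), tid=3 (7%4)
i=0: r=1+0=1, c=3*2+0=6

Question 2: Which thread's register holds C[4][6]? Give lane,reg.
r=4→G=4,rhi=0  c=6→T=3,p=0
L=4*4+3=19  i=0*2+0=0

19,0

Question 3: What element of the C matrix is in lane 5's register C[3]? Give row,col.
L=5->gid=5>>2=1, tid=5&3=1
[3]->row 1+8=9  col 1·2+1=3

9,3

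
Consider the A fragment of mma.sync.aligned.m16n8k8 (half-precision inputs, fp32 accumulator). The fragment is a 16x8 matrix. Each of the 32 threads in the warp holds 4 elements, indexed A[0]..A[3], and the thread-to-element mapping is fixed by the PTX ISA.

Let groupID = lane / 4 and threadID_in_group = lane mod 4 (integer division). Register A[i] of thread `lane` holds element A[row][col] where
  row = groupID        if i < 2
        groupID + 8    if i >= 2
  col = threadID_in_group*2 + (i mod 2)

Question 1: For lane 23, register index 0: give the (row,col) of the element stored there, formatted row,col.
5,6

lane 23->23/4=5, 23 mod 4=3
i=0  r:5+0->5  c:2·3+0->6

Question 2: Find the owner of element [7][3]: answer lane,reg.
29,1

r: 7->gid=7,r8=0  c: 3->tid=1,i&1=1
L=7*4+1=29  i=0*2+1=1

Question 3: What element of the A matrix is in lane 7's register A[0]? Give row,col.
1,6

7: grp=1,tig=3
[0] (1+0,3*2+0) = (1,6)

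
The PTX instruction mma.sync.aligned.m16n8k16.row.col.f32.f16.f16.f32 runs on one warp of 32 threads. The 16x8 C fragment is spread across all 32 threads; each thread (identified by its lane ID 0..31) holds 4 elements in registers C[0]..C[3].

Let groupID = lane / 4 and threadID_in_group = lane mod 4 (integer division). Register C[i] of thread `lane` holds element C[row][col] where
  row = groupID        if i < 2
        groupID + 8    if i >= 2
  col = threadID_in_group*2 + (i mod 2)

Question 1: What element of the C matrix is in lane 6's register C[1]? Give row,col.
1,5

lane 6: G=1 (6/4), T=2 (6%4)
i=1: r=1+0=1, c=2*2+1=5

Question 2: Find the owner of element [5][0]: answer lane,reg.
20,0

r:5=>grp=5,rB=0  c:0=>tig=0,lo=0
L=5*4+0=20  i=0*2+0=0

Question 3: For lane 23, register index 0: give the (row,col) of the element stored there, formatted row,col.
23: gr=5,th=3
[0] (5+0,3*2+0) = (5,6)

5,6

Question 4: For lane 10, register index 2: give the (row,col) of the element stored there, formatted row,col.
lane 10: grp=2 (10/4), tig=2 (10%4)
i=2: r=2+8=10, c=2*2+0=4

10,4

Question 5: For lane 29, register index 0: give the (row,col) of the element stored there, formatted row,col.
7,2

lane 29=>29/4=7, 29 mod 4=1
i=0  r:7+0=>7  c:2·1+0=>2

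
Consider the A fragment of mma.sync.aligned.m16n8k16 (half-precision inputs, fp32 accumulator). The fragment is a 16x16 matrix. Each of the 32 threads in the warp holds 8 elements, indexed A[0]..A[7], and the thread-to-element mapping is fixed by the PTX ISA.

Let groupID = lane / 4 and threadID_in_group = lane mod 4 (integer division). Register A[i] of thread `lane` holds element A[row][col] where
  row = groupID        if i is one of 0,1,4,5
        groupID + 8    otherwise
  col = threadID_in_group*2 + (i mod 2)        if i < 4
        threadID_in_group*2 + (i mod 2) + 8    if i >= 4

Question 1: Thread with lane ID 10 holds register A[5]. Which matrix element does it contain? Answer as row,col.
lane 10->10/4=2, 10 mod 4=2
i=5  r:2+0->2  c:2·2+1+8->13

2,13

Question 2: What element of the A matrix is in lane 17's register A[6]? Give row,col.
12,10

L=17->gid=17>>2=4, tid=17&3=1
[6]->row 4+8=12  col 1·2+0+8=10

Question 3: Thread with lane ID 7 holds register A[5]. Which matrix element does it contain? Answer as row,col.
1,15

lane 7: gid=1 (7/4), tid=3 (7%4)
i=5: r=1+0=1, c=3*2+1+8=15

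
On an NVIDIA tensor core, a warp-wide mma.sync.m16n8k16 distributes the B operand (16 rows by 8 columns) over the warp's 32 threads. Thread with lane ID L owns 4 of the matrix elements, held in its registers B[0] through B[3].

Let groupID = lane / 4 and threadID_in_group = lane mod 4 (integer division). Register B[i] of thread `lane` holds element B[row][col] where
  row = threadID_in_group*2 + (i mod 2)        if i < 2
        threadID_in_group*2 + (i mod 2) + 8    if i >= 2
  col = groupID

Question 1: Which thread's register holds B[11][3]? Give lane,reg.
c: 3->gid=3  r: 11->r8=1,tid=1,i&1=1
L=3*4+1=13  i=1*2+1=3

13,3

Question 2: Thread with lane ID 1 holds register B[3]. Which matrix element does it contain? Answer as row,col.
11,0

lane 1→1/4=0, 1 mod 4=1
i=3  r:2·1+1+8→11  c:0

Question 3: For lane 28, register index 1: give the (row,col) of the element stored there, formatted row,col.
lane 28->28/4=7, 28 mod 4=0
i=1  r:2·0+1+0->1  c:7

1,7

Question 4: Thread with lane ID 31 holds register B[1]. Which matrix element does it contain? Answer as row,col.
7,7

lane 31->31/4=7, 31 mod 4=3
i=1  r:2·3+1+0->7  c:7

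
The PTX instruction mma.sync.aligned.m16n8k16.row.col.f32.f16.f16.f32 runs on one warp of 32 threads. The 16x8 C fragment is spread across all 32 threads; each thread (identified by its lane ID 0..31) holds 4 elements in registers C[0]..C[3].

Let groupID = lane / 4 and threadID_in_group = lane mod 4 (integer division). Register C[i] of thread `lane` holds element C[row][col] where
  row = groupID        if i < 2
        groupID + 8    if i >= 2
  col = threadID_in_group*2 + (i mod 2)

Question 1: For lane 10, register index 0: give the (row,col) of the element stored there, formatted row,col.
2,4

L=10=>grp=10>>2=2, tig=10&3=2
[0]=>row 2+0=2  col 2·2+0=4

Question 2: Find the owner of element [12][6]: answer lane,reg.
19,2

r=12->g=4,rb=1  c=6->t=3,b0=0
L=4*4+3=19  i=1*2+0=2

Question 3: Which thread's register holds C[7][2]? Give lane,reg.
r=7->g=7,rb=0  c=2->t=1,b0=0
L=7*4+1=29  i=0*2+0=0

29,0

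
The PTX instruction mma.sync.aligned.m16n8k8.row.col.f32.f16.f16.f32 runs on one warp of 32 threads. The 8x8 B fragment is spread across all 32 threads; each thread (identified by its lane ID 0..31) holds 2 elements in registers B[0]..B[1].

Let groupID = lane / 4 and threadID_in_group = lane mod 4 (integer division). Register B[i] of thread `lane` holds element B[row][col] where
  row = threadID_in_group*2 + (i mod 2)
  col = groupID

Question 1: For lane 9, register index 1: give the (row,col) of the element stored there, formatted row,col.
lane 9⇒9/4=2, 9 mod 4=1
i=1  r:2·1+1⇒3  c:2

3,2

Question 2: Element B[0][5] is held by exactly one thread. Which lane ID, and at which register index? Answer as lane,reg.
20,0

c:5=>grp=5  r:0=>tig=0,lo=0
L=5*4+0=20  i=0=0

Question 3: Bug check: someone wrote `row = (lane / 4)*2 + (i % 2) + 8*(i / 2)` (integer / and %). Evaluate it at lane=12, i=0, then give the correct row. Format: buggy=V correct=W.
buggy=6 correct=0

`(lane / 4)*2 + (i % 2) + 8*(i / 2)`[12,0]->6
L=12->g=12>>2=3, t=12&3=0
[0]->row 0·2+0=0  col g=3
row: 6 vs 0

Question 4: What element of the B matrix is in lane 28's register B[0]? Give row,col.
0,7

L=28⇒gr=28>>2=7, th=28&3=0
[0]⇒row 0·2+0=0  col gr=7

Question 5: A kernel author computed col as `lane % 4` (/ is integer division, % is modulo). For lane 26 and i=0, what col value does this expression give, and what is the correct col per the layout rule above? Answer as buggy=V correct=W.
buggy=2 correct=6

`lane % 4`[26,0]→2
lane 26: G=6 (26/4), T=2 (26%4)
i=0: r=2*2+0=4, c=G=6
col: 2 vs 6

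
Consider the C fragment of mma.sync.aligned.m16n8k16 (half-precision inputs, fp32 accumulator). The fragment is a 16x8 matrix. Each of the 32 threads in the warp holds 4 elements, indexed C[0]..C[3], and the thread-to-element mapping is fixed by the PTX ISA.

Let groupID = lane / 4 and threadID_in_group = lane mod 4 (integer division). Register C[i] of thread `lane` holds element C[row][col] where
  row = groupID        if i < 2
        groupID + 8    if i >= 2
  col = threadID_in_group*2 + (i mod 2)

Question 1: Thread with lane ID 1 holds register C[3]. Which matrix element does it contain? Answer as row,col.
lane 1→1/4=0, 1 mod 4=1
i=3  r:0+8→8  c:2·1+1→3

8,3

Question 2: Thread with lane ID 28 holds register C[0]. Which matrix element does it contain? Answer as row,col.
lane 28: gid=7 (28/4), tid=0 (28%4)
i=0: r=7+0=7, c=0*2+0=0

7,0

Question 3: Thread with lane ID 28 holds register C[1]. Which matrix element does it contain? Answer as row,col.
7,1

lane 28: gr=7 (28/4), th=0 (28%4)
i=1: r=7+0=7, c=0*2+1=1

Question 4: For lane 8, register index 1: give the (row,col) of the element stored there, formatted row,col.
8: G=2,T=0
[1] (2+0,0*2+1) = (2,1)

2,1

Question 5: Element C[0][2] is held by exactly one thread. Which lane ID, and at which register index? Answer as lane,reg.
1,0

r:0=>grp=0,rB=0  c:2=>tig=1,lo=0
L=0*4+1=1  i=0*2+0=0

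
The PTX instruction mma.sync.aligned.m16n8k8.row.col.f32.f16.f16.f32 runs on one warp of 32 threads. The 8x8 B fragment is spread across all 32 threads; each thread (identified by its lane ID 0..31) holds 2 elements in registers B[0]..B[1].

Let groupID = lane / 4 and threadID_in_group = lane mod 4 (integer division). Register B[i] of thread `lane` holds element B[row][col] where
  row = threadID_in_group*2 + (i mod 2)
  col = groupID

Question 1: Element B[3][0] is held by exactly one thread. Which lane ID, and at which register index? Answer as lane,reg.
1,1

c=0⇒gr=0  r=3⇒th=1,odd=1
L=0*4+1=1  i=1=1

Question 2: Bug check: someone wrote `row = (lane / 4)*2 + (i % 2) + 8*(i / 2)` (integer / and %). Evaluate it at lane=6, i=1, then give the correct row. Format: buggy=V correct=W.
buggy=3 correct=5

`(lane / 4)*2 + (i % 2) + 8*(i / 2)`[6,1]⇒3
lane 6⇒6/4=1, 6 mod 4=2
i=1  r:2·2+1⇒5  c:1
row: 3 vs 5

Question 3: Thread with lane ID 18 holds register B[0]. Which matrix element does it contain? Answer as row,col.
L=18→G=18>>2=4, T=18&3=2
[0]→row 2·2+0=4  col G=4

4,4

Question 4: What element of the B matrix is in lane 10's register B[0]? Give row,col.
lane 10⇒10/4=2, 10 mod 4=2
i=0  r:2·2+0⇒4  c:2

4,2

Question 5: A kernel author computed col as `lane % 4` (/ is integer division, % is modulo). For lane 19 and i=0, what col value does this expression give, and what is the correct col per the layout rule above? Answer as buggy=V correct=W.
buggy=3 correct=4

`lane % 4`[19,0]->3
lane 19->19/4=4, 19 mod 4=3
i=0  r:2·3+0->6  c:4
col: 3 vs 4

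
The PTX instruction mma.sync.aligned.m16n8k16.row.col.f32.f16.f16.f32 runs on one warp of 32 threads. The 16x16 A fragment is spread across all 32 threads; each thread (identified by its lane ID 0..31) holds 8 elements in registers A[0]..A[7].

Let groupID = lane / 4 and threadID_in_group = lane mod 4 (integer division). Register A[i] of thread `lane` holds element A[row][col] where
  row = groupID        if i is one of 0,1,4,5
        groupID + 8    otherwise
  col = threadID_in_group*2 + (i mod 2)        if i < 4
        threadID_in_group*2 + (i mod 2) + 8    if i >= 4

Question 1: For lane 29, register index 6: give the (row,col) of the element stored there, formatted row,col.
15,10

29: gr=7,th=1
[6] (7+8,1*2+0+8) = (15,10)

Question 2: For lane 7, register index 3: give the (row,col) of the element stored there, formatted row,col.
9,7

7: grp=1,tig=3
[3] (1+8,3*2+1+0) = (9,7)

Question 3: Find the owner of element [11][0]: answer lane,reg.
r=11->g=3,rb=1  c=0->cb=0,t=0,b0=0
L=3*4+0=12  i=0*4+1*2+0=2

12,2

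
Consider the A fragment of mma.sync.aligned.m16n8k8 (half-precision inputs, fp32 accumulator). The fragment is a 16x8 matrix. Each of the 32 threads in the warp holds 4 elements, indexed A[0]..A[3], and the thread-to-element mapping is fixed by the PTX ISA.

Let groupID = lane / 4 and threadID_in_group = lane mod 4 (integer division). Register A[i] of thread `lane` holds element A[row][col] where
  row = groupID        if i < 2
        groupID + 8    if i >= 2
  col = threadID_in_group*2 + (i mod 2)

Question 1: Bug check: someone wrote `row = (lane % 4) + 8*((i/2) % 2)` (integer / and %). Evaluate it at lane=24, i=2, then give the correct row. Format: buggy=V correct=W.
buggy=8 correct=14

`(lane % 4) + 8*((i/2) % 2)`[24,2]->8
lane 24: gid=6 (24/4), tid=0 (24%4)
i=2: r=6+8=14, c=0*2+0=0
row: 8 vs 14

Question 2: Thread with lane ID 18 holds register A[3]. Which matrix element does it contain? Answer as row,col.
12,5

lane 18→18/4=4, 18 mod 4=2
i=3  r:4+8→12  c:2·2+1→5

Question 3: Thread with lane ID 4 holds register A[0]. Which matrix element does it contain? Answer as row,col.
1,0

L=4->g=4>>2=1, t=4&3=0
[0]->row 1+0=1  col 0·2+0=0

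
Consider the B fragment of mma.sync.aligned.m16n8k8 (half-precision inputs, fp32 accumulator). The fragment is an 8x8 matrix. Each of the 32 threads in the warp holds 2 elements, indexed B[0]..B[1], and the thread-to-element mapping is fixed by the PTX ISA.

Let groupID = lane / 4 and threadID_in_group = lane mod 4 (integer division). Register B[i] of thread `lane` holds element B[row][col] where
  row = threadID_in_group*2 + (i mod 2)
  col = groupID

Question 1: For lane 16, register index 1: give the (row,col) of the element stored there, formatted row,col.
1,4

lane 16→16/4=4, 16 mod 4=0
i=1  r:2·0+1→1  c:4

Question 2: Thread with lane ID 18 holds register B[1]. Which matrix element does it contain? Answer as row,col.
5,4

lane 18->18/4=4, 18 mod 4=2
i=1  r:2·2+1->5  c:4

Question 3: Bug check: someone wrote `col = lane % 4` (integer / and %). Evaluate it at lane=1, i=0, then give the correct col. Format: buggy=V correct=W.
`lane % 4`[1,0]=>1
lane 1=>1/4=0, 1 mod 4=1
i=0  r:2·1+0=>2  c:0
col: 1 vs 0

buggy=1 correct=0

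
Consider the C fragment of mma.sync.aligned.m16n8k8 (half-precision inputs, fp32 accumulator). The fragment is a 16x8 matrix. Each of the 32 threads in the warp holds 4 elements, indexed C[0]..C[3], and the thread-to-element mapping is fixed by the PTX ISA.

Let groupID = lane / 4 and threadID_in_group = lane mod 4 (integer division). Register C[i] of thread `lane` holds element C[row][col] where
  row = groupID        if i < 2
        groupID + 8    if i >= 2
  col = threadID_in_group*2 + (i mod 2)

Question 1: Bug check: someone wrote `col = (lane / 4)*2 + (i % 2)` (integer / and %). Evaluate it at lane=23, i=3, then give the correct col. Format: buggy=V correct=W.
buggy=11 correct=7

`(lane / 4)*2 + (i % 2)`[23,3]->11
L=23->gid=23>>2=5, tid=23&3=3
[3]->row 5+8=13  col 3·2+1=7
col: 11 vs 7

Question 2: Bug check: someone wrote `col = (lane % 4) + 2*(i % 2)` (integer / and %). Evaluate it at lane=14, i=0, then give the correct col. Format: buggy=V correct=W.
buggy=2 correct=4

`(lane % 4) + 2*(i % 2)`[14,0]->2
L=14->g=14>>2=3, t=14&3=2
[0]->row 3+0=3  col 2·2+0=4
col: 2 vs 4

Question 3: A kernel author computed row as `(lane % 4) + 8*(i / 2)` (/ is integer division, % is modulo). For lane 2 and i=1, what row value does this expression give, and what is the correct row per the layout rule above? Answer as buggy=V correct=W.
buggy=2 correct=0

`(lane % 4) + 8*(i / 2)`[2,1]→2
lane 2→2/4=0, 2 mod 4=2
i=1  r:0+0→0  c:2·2+1→5
row: 2 vs 0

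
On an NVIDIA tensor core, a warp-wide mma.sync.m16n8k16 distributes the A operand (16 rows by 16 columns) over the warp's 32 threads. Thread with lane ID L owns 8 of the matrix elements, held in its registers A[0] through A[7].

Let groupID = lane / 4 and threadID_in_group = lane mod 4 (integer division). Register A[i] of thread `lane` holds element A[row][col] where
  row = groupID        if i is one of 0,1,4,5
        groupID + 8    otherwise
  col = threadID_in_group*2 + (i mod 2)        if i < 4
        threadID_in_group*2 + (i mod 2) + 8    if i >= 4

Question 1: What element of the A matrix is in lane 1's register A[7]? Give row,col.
8,11

lane 1: g=0 (1/4), t=1 (1%4)
i=7: r=0+8=8, c=1*2+1+8=11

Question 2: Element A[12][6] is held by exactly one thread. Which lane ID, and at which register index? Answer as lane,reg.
r: 12->gid=4,r8=1  c: 6->c8=0,tid=3,i&1=0
L=4*4+3=19  i=0*4+1*2+0=2

19,2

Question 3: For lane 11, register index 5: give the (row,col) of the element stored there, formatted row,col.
L=11=>grp=11>>2=2, tig=11&3=3
[5]=>row 2+0=2  col 3·2+1+8=15

2,15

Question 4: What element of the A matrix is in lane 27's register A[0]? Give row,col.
6,6

L=27->gid=27>>2=6, tid=27&3=3
[0]->row 6+0=6  col 3·2+0+0=6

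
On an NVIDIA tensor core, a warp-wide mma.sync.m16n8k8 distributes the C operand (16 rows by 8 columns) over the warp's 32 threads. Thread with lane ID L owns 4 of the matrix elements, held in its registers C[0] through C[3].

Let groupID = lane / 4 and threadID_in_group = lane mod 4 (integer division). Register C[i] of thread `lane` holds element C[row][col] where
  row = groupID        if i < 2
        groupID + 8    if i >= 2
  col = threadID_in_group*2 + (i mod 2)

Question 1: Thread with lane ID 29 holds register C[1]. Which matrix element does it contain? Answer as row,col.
L=29→G=29>>2=7, T=29&3=1
[1]→row 7+0=7  col 1·2+1=3

7,3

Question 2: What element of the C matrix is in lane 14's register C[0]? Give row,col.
lane 14->14/4=3, 14 mod 4=2
i=0  r:3+0->3  c:2·2+0->4

3,4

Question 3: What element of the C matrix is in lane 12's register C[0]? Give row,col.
3,0

lane 12: gr=3 (12/4), th=0 (12%4)
i=0: r=3+0=3, c=0*2+0=0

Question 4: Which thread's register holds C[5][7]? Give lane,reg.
r=5→G=5,rhi=0  c=7→T=3,p=1
L=5*4+3=23  i=0*2+1=1

23,1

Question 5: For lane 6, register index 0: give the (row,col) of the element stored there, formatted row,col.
1,4

lane 6: G=1 (6/4), T=2 (6%4)
i=0: r=1+0=1, c=2*2+0=4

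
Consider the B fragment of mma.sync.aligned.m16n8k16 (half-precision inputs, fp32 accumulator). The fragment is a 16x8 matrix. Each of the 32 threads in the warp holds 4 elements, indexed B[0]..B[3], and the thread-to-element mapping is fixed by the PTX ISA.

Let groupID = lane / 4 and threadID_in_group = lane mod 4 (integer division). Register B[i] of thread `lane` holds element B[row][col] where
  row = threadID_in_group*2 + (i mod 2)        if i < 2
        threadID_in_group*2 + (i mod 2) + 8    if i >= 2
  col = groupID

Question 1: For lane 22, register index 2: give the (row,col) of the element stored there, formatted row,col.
12,5

lane 22: g=5 (22/4), t=2 (22%4)
i=2: r=2*2+0+8=12, c=g=5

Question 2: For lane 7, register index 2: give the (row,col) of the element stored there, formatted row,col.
lane 7: gr=1 (7/4), th=3 (7%4)
i=2: r=3*2+0+8=14, c=gr=1

14,1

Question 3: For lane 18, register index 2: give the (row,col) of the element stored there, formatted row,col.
18: g=4,t=2
[2] (2*2+0+8,4) = (12,4)

12,4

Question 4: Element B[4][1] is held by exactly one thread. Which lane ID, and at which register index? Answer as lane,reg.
6,0

c: 1->gid=1  r: 4->r8=0,tid=2,i&1=0
L=1*4+2=6  i=0*2+0=0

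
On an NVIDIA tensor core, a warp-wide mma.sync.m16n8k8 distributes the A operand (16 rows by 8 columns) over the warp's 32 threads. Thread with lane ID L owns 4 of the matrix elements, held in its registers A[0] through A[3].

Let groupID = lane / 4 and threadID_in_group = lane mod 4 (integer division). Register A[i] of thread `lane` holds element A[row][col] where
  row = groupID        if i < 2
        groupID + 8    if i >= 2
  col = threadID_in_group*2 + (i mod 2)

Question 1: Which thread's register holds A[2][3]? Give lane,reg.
9,1

r=2->g=2,rb=0  c=3->t=1,b0=1
L=2*4+1=9  i=0*2+1=1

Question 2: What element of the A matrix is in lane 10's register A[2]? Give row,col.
10,4

lane 10->10/4=2, 10 mod 4=2
i=2  r:2+8->10  c:2·2+0->4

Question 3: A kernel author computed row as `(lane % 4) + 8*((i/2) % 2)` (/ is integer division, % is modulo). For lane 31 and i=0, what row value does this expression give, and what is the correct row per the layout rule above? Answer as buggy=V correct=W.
buggy=3 correct=7

`(lane % 4) + 8*((i/2) % 2)`[31,0]->3
31: gid=7,tid=3
[0] (7+0,3*2+0) = (7,6)
row: 3 vs 7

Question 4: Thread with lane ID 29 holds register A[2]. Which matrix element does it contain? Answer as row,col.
15,2

29: gr=7,th=1
[2] (7+8,1*2+0) = (15,2)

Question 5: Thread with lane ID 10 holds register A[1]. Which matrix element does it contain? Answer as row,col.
2,5

lane 10->10/4=2, 10 mod 4=2
i=1  r:2+0->2  c:2·2+1->5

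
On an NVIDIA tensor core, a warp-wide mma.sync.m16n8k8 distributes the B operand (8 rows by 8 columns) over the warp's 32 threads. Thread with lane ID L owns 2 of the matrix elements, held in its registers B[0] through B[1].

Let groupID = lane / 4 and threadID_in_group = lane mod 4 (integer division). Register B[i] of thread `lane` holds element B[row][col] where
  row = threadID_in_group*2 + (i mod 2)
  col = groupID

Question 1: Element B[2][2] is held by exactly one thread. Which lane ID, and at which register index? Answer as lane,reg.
9,0

c: 2->gid=2  r: 2->tid=1,i&1=0
L=2*4+1=9  i=0=0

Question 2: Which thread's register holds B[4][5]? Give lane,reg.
22,0

c=5->g=5  r=4->t=2,b0=0
L=5*4+2=22  i=0=0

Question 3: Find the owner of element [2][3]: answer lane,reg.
c=3->g=3  r=2->t=1,b0=0
L=3*4+1=13  i=0=0

13,0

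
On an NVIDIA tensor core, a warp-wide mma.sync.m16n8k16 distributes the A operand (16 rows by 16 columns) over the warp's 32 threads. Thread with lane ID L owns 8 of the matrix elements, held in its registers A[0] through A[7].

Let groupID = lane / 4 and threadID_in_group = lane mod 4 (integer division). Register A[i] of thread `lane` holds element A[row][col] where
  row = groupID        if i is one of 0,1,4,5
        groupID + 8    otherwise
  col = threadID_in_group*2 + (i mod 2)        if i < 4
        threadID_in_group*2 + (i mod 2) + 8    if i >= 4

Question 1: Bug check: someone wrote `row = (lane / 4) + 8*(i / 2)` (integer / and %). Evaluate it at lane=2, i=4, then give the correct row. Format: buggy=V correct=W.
buggy=16 correct=0

`(lane / 4) + 8*(i / 2)`[2,4]->16
L=2->g=2>>2=0, t=2&3=2
[4]->row 0+0=0  col 2·2+0+8=12
row: 16 vs 0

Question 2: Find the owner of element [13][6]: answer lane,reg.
r: 13->gid=5,r8=1  c: 6->c8=0,tid=3,i&1=0
L=5*4+3=23  i=0*4+1*2+0=2

23,2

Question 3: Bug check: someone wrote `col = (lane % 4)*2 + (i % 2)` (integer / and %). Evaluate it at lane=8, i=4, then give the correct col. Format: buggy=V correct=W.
`(lane % 4)*2 + (i % 2)`[8,4]⇒0
lane 8⇒8/4=2, 8 mod 4=0
i=4  r:2+0⇒2  c:2·0+0+8⇒8
col: 0 vs 8

buggy=0 correct=8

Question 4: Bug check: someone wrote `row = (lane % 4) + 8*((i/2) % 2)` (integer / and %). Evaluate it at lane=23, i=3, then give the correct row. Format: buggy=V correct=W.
buggy=11 correct=13

`(lane % 4) + 8*((i/2) % 2)`[23,3]->11
L=23->g=23>>2=5, t=23&3=3
[3]->row 5+8=13  col 3·2+1+0=7
row: 11 vs 13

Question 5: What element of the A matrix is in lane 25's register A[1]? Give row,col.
6,3

lane 25: gid=6 (25/4), tid=1 (25%4)
i=1: r=6+0=6, c=1*2+1+0=3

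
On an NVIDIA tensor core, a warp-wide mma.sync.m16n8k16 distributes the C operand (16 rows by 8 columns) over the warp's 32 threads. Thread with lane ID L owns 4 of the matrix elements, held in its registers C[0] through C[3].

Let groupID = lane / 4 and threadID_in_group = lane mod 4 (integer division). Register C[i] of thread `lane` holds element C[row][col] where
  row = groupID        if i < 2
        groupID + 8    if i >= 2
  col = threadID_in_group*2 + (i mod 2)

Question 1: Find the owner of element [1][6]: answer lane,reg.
7,0

r: 1->gid=1,r8=0  c: 6->tid=3,i&1=0
L=1*4+3=7  i=0*2+0=0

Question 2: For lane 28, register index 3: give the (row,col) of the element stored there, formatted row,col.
15,1

lane 28⇒28/4=7, 28 mod 4=0
i=3  r:7+8⇒15  c:2·0+1⇒1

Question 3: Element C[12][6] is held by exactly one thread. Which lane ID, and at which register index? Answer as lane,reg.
r=12->g=4,rb=1  c=6->t=3,b0=0
L=4*4+3=19  i=1*2+0=2

19,2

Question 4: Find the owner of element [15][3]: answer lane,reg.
r=15⇒gr=7,Rb=1  c=3⇒th=1,odd=1
L=7*4+1=29  i=1*2+1=3

29,3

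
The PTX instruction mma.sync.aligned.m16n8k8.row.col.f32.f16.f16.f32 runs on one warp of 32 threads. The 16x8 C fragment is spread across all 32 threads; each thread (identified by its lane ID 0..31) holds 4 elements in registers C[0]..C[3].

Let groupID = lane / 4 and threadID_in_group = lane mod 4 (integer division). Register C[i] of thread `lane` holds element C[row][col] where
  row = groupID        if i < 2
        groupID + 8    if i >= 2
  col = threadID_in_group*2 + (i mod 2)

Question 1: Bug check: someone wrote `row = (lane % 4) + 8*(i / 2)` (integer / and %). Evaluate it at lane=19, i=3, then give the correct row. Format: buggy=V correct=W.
`(lane % 4) + 8*(i / 2)`[19,3]->11
lane 19->19/4=4, 19 mod 4=3
i=3  r:4+8->12  c:2·3+1->7
row: 11 vs 12

buggy=11 correct=12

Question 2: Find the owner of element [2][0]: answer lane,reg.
r=2→G=2,rhi=0  c=0→T=0,p=0
L=2*4+0=8  i=0*2+0=0

8,0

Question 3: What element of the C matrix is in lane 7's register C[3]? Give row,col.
7: G=1,T=3
[3] (1+8,3*2+1) = (9,7)

9,7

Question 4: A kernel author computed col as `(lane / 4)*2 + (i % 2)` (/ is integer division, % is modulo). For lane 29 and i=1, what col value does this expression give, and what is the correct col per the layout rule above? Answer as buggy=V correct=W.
buggy=15 correct=3

`(lane / 4)*2 + (i % 2)`[29,1]->15
lane 29: g=7 (29/4), t=1 (29%4)
i=1: r=7+0=7, c=1*2+1=3
col: 15 vs 3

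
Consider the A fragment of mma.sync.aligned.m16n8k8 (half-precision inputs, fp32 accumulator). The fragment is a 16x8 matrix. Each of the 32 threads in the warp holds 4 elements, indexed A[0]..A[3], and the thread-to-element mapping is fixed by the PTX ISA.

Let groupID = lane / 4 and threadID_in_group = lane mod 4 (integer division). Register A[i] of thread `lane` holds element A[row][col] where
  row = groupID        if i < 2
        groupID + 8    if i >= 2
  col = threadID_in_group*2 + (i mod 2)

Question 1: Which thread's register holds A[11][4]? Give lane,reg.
r:11=>grp=3,rB=1  c:4=>tig=2,lo=0
L=3*4+2=14  i=1*2+0=2

14,2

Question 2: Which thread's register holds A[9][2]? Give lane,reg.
r: 9->gid=1,r8=1  c: 2->tid=1,i&1=0
L=1*4+1=5  i=1*2+0=2

5,2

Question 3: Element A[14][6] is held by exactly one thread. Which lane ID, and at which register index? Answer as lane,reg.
r=14→G=6,rhi=1  c=6→T=3,p=0
L=6*4+3=27  i=1*2+0=2

27,2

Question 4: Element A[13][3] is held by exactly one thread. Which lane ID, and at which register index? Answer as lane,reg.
r=13→G=5,rhi=1  c=3→T=1,p=1
L=5*4+1=21  i=1*2+1=3

21,3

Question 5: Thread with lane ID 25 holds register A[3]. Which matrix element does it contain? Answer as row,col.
25: gid=6,tid=1
[3] (6+8,1*2+1) = (14,3)

14,3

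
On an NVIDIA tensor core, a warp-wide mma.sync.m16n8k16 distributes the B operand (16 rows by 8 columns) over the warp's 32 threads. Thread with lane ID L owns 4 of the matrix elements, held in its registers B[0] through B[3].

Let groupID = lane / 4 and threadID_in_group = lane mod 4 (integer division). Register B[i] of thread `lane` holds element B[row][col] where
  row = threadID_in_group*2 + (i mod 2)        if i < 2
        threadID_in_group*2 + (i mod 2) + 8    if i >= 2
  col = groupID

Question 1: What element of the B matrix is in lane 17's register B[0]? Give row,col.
2,4

17: G=4,T=1
[0] (1*2+0+0,4) = (2,4)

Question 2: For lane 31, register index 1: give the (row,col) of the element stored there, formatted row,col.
L=31⇒gr=31>>2=7, th=31&3=3
[1]⇒row 3·2+1+0=7  col gr=7

7,7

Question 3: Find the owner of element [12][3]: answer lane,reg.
c: 3->gid=3  r: 12->r8=1,tid=2,i&1=0
L=3*4+2=14  i=1*2+0=2

14,2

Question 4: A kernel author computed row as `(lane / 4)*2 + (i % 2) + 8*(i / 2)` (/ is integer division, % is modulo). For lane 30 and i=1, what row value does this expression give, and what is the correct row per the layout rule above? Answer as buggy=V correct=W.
buggy=15 correct=5

`(lane / 4)*2 + (i % 2) + 8*(i / 2)`[30,1]->15
lane 30->30/4=7, 30 mod 4=2
i=1  r:2·2+1+0->5  c:7
row: 15 vs 5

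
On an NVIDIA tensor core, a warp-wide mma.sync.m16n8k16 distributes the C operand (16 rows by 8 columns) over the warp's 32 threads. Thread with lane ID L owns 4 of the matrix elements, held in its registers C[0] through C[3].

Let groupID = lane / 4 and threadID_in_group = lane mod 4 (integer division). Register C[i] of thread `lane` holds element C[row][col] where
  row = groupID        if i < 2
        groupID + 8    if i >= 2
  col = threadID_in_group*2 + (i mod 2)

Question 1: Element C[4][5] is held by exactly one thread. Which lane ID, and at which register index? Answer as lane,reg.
18,1

r: 4->gid=4,r8=0  c: 5->tid=2,i&1=1
L=4*4+2=18  i=0*2+1=1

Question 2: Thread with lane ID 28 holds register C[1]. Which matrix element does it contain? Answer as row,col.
7,1

lane 28→28/4=7, 28 mod 4=0
i=1  r:7+0→7  c:2·0+1→1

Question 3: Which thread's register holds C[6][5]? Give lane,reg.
26,1

r=6⇒gr=6,Rb=0  c=5⇒th=2,odd=1
L=6*4+2=26  i=0*2+1=1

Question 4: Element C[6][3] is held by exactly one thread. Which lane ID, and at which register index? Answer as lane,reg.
25,1

r:6=>grp=6,rB=0  c:3=>tig=1,lo=1
L=6*4+1=25  i=0*2+1=1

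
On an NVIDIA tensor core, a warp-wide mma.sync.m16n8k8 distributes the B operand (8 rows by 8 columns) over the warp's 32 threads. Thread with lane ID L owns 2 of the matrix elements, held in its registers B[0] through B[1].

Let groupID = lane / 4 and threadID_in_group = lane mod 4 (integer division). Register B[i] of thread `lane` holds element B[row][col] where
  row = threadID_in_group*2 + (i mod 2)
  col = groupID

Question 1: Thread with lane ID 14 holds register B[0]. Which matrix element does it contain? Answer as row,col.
4,3

lane 14: G=3 (14/4), T=2 (14%4)
i=0: r=2*2+0=4, c=G=3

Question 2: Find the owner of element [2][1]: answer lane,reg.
5,0

c:1=>grp=1  r:2=>tig=1,lo=0
L=1*4+1=5  i=0=0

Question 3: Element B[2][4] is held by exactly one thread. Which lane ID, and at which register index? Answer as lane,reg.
c=4->g=4  r=2->t=1,b0=0
L=4*4+1=17  i=0=0

17,0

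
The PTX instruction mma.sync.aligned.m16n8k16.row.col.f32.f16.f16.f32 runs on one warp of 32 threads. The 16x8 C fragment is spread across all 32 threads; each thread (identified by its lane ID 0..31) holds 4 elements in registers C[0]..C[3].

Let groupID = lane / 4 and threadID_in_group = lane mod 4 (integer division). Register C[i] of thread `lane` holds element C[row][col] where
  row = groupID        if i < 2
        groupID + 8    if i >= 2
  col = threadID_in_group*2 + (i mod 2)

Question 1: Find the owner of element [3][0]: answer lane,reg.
r=3->g=3,rb=0  c=0->t=0,b0=0
L=3*4+0=12  i=0*2+0=0

12,0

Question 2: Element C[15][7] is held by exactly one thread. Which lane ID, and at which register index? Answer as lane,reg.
r: 15->gid=7,r8=1  c: 7->tid=3,i&1=1
L=7*4+3=31  i=1*2+1=3

31,3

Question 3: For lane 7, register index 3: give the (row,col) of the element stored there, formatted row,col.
9,7

lane 7=>7/4=1, 7 mod 4=3
i=3  r:1+8=>9  c:2·3+1=>7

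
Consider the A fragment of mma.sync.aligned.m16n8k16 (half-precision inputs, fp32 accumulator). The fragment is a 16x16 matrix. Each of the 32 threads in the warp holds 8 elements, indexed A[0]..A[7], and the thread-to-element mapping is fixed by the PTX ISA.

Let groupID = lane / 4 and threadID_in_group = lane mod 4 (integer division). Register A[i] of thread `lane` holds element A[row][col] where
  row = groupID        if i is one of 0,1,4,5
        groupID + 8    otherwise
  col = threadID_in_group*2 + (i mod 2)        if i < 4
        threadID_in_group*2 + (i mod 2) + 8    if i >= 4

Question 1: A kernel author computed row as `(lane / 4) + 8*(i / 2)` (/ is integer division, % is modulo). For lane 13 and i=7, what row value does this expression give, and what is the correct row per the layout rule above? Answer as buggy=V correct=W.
buggy=27 correct=11

`(lane / 4) + 8*(i / 2)`[13,7]⇒27
L=13⇒gr=13>>2=3, th=13&3=1
[7]⇒row 3+8=11  col 1·2+1+8=11
row: 27 vs 11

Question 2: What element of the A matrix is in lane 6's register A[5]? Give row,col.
L=6=>grp=6>>2=1, tig=6&3=2
[5]=>row 1+0=1  col 2·2+1+8=13

1,13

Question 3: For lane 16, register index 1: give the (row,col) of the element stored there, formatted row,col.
4,1

16: gr=4,th=0
[1] (4+0,0*2+1+0) = (4,1)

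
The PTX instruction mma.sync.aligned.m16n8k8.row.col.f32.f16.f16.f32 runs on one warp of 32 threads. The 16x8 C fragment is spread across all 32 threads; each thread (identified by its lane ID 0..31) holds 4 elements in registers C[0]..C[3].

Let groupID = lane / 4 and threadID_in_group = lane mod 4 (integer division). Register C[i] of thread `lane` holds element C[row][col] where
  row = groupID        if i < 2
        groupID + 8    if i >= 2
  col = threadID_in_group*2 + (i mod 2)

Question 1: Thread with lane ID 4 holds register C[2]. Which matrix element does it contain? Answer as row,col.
9,0

lane 4=>4/4=1, 4 mod 4=0
i=2  r:1+8=>9  c:2·0+0=>0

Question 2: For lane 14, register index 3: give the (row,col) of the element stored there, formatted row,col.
11,5

lane 14: grp=3 (14/4), tig=2 (14%4)
i=3: r=3+8=11, c=2*2+1=5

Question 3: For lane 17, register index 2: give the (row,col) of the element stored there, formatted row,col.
lane 17→17/4=4, 17 mod 4=1
i=2  r:4+8→12  c:2·1+0→2

12,2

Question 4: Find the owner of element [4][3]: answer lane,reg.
r: 4->gid=4,r8=0  c: 3->tid=1,i&1=1
L=4*4+1=17  i=0*2+1=1

17,1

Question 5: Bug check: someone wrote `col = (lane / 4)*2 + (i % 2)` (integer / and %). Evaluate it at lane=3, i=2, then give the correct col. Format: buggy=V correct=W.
`(lane / 4)*2 + (i % 2)`[3,2]->0
lane 3->3/4=0, 3 mod 4=3
i=2  r:0+8->8  c:2·3+0->6
col: 0 vs 6

buggy=0 correct=6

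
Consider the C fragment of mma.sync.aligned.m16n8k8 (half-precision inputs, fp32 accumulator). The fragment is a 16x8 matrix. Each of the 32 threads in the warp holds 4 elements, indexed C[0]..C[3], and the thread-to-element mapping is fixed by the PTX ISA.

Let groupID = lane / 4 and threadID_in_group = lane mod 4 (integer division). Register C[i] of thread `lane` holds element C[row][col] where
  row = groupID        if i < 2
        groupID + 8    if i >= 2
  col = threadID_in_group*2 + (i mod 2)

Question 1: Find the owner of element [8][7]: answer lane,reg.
3,3

r=8->g=0,rb=1  c=7->t=3,b0=1
L=0*4+3=3  i=1*2+1=3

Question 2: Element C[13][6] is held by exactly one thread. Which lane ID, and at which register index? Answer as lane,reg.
r=13->g=5,rb=1  c=6->t=3,b0=0
L=5*4+3=23  i=1*2+0=2

23,2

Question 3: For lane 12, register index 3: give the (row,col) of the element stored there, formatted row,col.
11,1

lane 12: gr=3 (12/4), th=0 (12%4)
i=3: r=3+8=11, c=0*2+1=1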